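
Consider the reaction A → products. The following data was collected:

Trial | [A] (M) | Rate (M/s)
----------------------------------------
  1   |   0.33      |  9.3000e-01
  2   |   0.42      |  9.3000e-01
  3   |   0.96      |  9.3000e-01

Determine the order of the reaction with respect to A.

zeroth order (0)

Step 1: Compare trials - when concentration changes, rate stays constant.
Step 2: rate₂/rate₁ = 9.3000e-01/9.3000e-01 = 1
Step 3: [A]₂/[A]₁ = 0.42/0.33 = 1.273
Step 4: Since rate ratio ≈ (conc ratio)^0, the reaction is zeroth order.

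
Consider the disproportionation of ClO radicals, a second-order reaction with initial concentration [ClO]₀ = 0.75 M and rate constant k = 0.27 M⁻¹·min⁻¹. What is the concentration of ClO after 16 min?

0.1769 M

Step 1: For a second-order reaction: 1/[ClO] = 1/[ClO]₀ + kt
Step 2: 1/[ClO] = 1/0.75 + 0.27 × 16
Step 3: 1/[ClO] = 1.333 + 4.32 = 5.653
Step 4: [ClO] = 1/5.653 = 0.1769 M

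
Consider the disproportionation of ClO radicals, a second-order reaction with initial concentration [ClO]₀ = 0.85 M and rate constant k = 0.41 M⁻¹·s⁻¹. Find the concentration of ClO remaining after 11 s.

0.1759 M

Step 1: For a second-order reaction: 1/[ClO] = 1/[ClO]₀ + kt
Step 2: 1/[ClO] = 1/0.85 + 0.41 × 11
Step 3: 1/[ClO] = 1.176 + 4.51 = 5.686
Step 4: [ClO] = 1/5.686 = 0.1759 M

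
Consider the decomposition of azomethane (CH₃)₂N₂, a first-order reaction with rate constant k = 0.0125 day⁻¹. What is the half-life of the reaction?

55.45 day

Step 1: For a first-order reaction, t₁/₂ = ln(2)/k
Step 2: t₁/₂ = ln(2)/0.0125
Step 3: t₁/₂ = 0.6931/0.0125 = 55.45 day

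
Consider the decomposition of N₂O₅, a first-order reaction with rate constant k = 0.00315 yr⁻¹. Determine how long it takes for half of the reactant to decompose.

220 yr

Step 1: For a first-order reaction, t₁/₂ = ln(2)/k
Step 2: t₁/₂ = ln(2)/0.00315
Step 3: t₁/₂ = 0.6931/0.00315 = 220 yr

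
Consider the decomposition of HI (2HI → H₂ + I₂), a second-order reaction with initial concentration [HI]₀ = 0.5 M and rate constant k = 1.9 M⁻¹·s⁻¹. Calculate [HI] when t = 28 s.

0.01812 M

Step 1: For a second-order reaction: 1/[HI] = 1/[HI]₀ + kt
Step 2: 1/[HI] = 1/0.5 + 1.9 × 28
Step 3: 1/[HI] = 2 + 53.2 = 55.2
Step 4: [HI] = 1/55.2 = 0.01812 M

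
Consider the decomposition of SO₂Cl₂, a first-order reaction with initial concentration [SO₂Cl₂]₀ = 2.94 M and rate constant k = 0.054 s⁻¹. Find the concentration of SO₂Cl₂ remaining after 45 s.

0.2588 M

Step 1: For a first-order reaction: [SO₂Cl₂] = [SO₂Cl₂]₀ × e^(-kt)
Step 2: [SO₂Cl₂] = 2.94 × e^(-0.054 × 45)
Step 3: [SO₂Cl₂] = 2.94 × e^(-2.43)
Step 4: [SO₂Cl₂] = 2.94 × 0.0880368 = 0.2588 M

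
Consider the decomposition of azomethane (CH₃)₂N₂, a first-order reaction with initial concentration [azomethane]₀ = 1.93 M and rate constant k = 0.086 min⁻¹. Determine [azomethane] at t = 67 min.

0.006069 M

Step 1: For a first-order reaction: [azomethane] = [azomethane]₀ × e^(-kt)
Step 2: [azomethane] = 1.93 × e^(-0.086 × 67)
Step 3: [azomethane] = 1.93 × e^(-5.762)
Step 4: [azomethane] = 1.93 × 0.00314482 = 0.006069 M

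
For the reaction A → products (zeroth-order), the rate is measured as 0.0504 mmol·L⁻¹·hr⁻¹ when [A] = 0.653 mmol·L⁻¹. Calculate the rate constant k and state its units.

0.0504 mmol·L⁻¹·hr⁻¹

Step 1: For a zeroth-order reaction, rate = k (independent of concentration).
Step 2: k = rate = 0.0504 mmol·L⁻¹·hr⁻¹.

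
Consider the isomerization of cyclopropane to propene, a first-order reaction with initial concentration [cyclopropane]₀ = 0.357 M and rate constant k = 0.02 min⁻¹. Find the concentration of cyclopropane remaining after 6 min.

0.3166 M

Step 1: For a first-order reaction: [cyclopropane] = [cyclopropane]₀ × e^(-kt)
Step 2: [cyclopropane] = 0.357 × e^(-0.02 × 6)
Step 3: [cyclopropane] = 0.357 × e^(-0.12)
Step 4: [cyclopropane] = 0.357 × 0.88692 = 0.3166 M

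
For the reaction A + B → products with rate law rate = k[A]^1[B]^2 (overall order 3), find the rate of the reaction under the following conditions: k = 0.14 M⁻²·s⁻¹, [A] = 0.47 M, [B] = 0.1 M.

0.000658 M/s

Step 1: The rate law is rate = k[A]^1[B]^2, overall order = 1+2 = 3
Step 2: Substitute values: rate = 0.14 × (0.47)^1 × (0.1)^2
Step 3: rate = 0.14 × 0.47 × 0.01 = 0.000658 M/s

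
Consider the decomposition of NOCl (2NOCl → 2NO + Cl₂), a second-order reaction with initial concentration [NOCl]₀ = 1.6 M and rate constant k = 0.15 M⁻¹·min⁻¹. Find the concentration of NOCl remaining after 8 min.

0.5479 M

Step 1: For a second-order reaction: 1/[NOCl] = 1/[NOCl]₀ + kt
Step 2: 1/[NOCl] = 1/1.6 + 0.15 × 8
Step 3: 1/[NOCl] = 0.625 + 1.2 = 1.825
Step 4: [NOCl] = 1/1.825 = 0.5479 M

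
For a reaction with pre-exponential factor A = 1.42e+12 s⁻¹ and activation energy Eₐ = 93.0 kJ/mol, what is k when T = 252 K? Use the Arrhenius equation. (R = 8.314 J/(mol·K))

7.49e-08 s⁻¹

Step 1: Use the Arrhenius equation: k = A × exp(-Eₐ/RT)
Step 2: Convert Eₐ to J/mol: 93.0 kJ/mol = 93000 J/mol
Step 3: Calculate the exponent: -Eₐ/(RT) = -93000/(8.314 × 252) = -44.38870
Step 4: k = 1.42e+12 × exp(-44.38870)
Step 5: k = 1.42e+12 × 5.27512e-20 = 7.4907e-08 s⁻¹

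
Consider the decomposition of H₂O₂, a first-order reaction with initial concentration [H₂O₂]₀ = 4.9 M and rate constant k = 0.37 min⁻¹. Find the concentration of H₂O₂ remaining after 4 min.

1.115 M

Step 1: For a first-order reaction: [H₂O₂] = [H₂O₂]₀ × e^(-kt)
Step 2: [H₂O₂] = 4.9 × e^(-0.37 × 4)
Step 3: [H₂O₂] = 4.9 × e^(-1.48)
Step 4: [H₂O₂] = 4.9 × 0.227638 = 1.115 M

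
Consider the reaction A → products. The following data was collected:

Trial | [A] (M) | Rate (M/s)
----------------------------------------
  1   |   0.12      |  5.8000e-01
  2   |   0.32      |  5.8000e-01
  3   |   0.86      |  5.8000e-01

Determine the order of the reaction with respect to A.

zeroth order (0)

Step 1: Compare trials - when concentration changes, rate stays constant.
Step 2: rate₂/rate₁ = 5.8000e-01/5.8000e-01 = 1
Step 3: [A]₂/[A]₁ = 0.32/0.12 = 2.667
Step 4: Since rate ratio ≈ (conc ratio)^0, the reaction is zeroth order.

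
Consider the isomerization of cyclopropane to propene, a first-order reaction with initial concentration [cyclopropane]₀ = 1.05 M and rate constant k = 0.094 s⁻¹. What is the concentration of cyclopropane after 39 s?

0.02686 M

Step 1: For a first-order reaction: [cyclopropane] = [cyclopropane]₀ × e^(-kt)
Step 2: [cyclopropane] = 1.05 × e^(-0.094 × 39)
Step 3: [cyclopropane] = 1.05 × e^(-3.666)
Step 4: [cyclopropane] = 1.05 × 0.0255786 = 0.02686 M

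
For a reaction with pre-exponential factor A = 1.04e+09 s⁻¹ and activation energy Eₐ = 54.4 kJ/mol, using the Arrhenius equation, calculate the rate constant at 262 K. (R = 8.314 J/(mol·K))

1.48e-02 s⁻¹

Step 1: Use the Arrhenius equation: k = A × exp(-Eₐ/RT)
Step 2: Convert Eₐ to J/mol: 54.4 kJ/mol = 54400 J/mol
Step 3: Calculate the exponent: -Eₐ/(RT) = -54400/(8.314 × 262) = -24.97397
Step 4: k = 1.04e+09 × exp(-24.97397)
Step 5: k = 1.04e+09 × 1.42542e-11 = 1.4824e-02 s⁻¹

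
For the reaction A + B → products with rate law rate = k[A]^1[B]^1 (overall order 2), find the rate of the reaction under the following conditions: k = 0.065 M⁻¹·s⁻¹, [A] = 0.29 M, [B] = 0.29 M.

0.005466 M/s

Step 1: The rate law is rate = k[A]^1[B]^1, overall order = 1+1 = 2
Step 2: Substitute values: rate = 0.065 × (0.29)^1 × (0.29)^1
Step 3: rate = 0.065 × 0.29 × 0.29 = 0.0054665 M/s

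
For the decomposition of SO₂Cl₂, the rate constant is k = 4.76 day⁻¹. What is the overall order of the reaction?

first order (1)

Step 1: The units of k for an nth-order reaction are (concentration)^(1-n)·(time)⁻¹.
Step 2: Here k has units day⁻¹, so the concentration exponent is 0.
Step 3: 1 - n = 0 ⇒ n = 1. The reaction is first order.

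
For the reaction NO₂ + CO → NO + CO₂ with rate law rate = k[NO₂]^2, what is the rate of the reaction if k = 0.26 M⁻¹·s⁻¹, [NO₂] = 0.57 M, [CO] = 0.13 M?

0.08447 M/s

Step 1: The rate law is rate = k[NO₂]^2
Step 2: Note that the rate does not depend on [CO] (zero order in CO).
Step 3: rate = 0.26 × (0.57)^2 = 0.084474 M/s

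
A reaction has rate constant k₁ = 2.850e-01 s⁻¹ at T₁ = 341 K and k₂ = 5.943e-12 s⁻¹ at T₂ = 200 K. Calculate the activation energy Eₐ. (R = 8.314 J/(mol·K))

98.9 kJ/mol

Step 1: Use the two-temperature Arrhenius form: ln(k₂/k₁) = -Eₐ/R × (1/T₂ - 1/T₁)
Step 2: ln(k₂/k₁) = ln(5.943e-12/2.850e-01) = ln(2.08526e-11) = -24.5935
Step 3: 1/T₂ - 1/T₁ = 1/200 - 1/341 = 2.067449e-03 K⁻¹
Step 4: Eₐ = -R × ln(k₂/k₁) / (1/T₂ - 1/T₁) = -8.314 × -24.5935 / 2.067449e-03
Step 5: Eₐ = 9.8900e+04 J/mol = 98.9 kJ/mol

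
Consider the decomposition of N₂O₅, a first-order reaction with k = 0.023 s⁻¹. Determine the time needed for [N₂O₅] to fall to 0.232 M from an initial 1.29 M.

74.59 s

Step 1: For first-order: t = ln([N₂O₅]₀/[N₂O₅])/k
Step 2: t = ln(1.29/0.232)/0.023
Step 3: t = ln(5.56)/0.023
Step 4: t = 1.716/0.023 = 74.59 s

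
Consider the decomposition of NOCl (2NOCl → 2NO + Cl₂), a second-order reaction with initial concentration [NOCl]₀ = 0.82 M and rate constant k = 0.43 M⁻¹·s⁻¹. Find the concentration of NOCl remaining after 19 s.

0.1065 M

Step 1: For a second-order reaction: 1/[NOCl] = 1/[NOCl]₀ + kt
Step 2: 1/[NOCl] = 1/0.82 + 0.43 × 19
Step 3: 1/[NOCl] = 1.22 + 8.17 = 9.39
Step 4: [NOCl] = 1/9.39 = 0.1065 M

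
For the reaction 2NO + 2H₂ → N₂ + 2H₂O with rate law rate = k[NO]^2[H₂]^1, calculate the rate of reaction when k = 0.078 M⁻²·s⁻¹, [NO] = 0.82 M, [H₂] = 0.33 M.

0.01731 M/s

Step 1: The rate law is rate = k[NO]^2[H₂]^1
Step 2: Substitute: rate = 0.078 × (0.82)^2 × (0.33)^1
Step 3: rate = 0.078 × 0.6724 × 0.33 = 0.0173076 M/s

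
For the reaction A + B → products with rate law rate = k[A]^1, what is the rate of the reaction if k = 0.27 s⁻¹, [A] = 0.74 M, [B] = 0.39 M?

0.1998 M/s

Step 1: The rate law is rate = k[A]^1
Step 2: Note that the rate does not depend on [B] (zero order in B).
Step 3: rate = 0.27 × (0.74)^1 = 0.1998 M/s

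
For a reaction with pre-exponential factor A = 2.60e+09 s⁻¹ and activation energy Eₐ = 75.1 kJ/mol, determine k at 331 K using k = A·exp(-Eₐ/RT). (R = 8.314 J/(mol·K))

3.66e-03 s⁻¹

Step 1: Use the Arrhenius equation: k = A × exp(-Eₐ/RT)
Step 2: Convert Eₐ to J/mol: 75.1 kJ/mol = 75100 J/mol
Step 3: Calculate the exponent: -Eₐ/(RT) = -75100/(8.314 × 331) = -27.28990
Step 4: k = 2.60e+09 × exp(-27.28990)
Step 5: k = 2.60e+09 × 1.40652e-12 = 3.6570e-03 s⁻¹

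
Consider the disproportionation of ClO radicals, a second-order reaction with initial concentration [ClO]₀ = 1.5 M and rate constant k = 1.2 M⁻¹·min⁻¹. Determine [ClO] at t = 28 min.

0.02918 M

Step 1: For a second-order reaction: 1/[ClO] = 1/[ClO]₀ + kt
Step 2: 1/[ClO] = 1/1.5 + 1.2 × 28
Step 3: 1/[ClO] = 0.6667 + 33.6 = 34.27
Step 4: [ClO] = 1/34.27 = 0.02918 M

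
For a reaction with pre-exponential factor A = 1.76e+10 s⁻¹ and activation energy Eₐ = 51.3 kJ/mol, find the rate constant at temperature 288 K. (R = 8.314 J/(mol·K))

8.73e+00 s⁻¹

Step 1: Use the Arrhenius equation: k = A × exp(-Eₐ/RT)
Step 2: Convert Eₐ to J/mol: 51.3 kJ/mol = 51300 J/mol
Step 3: Calculate the exponent: -Eₐ/(RT) = -51300/(8.314 × 288) = -21.42471
Step 4: k = 1.76e+10 × exp(-21.42471)
Step 5: k = 1.76e+10 × 4.95869e-10 = 8.7273e+00 s⁻¹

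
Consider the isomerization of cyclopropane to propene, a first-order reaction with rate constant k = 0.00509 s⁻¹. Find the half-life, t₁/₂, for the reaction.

136.2 s

Step 1: For a first-order reaction, t₁/₂ = ln(2)/k
Step 2: t₁/₂ = ln(2)/0.00509
Step 3: t₁/₂ = 0.6931/0.00509 = 136.2 s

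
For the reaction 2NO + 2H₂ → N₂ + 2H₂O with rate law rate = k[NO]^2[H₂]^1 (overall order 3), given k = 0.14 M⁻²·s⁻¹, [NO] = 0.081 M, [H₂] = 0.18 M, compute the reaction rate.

0.0001653 M/s

Step 1: The rate law is rate = k[NO]^2[H₂]^1, overall order = 2+1 = 3
Step 2: Substitute values: rate = 0.14 × (0.081)^2 × (0.18)^1
Step 3: rate = 0.14 × 0.006561 × 0.18 = 0.000165337 M/s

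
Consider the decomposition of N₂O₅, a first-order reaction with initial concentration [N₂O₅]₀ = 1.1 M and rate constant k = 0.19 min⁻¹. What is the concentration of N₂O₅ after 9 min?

0.199 M

Step 1: For a first-order reaction: [N₂O₅] = [N₂O₅]₀ × e^(-kt)
Step 2: [N₂O₅] = 1.1 × e^(-0.19 × 9)
Step 3: [N₂O₅] = 1.1 × e^(-1.71)
Step 4: [N₂O₅] = 1.1 × 0.180866 = 0.199 M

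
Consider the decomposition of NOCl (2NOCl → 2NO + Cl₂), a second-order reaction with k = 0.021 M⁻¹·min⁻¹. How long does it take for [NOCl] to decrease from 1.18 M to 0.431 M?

70.13 min

Step 1: For second-order: t = (1/[NOCl] - 1/[NOCl]₀)/k
Step 2: t = (1/0.431 - 1/1.18)/0.021
Step 3: t = (2.32 - 0.8475)/0.021
Step 4: t = 1.473/0.021 = 70.13 min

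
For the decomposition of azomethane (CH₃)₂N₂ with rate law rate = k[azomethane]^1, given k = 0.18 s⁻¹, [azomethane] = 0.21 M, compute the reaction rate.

0.0378 M/s

Step 1: Identify the rate law: rate = k[azomethane]^1
Step 2: Substitute values: rate = 0.18 × (0.21)^1
Step 3: Calculate: rate = 0.18 × 0.21 = 0.0378 M/s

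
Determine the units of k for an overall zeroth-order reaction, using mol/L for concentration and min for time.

mol/L·min⁻¹

Step 1: For overall order n, rate = k × (concentration)^n.
Step 2: Rate has units mol/L·min⁻¹; concentration term has units (mol/L)^0.
Step 3: k = rate / (concentration)^n, so units of k = (mol/L)^(1-0)·min⁻¹ = mol/L·min⁻¹.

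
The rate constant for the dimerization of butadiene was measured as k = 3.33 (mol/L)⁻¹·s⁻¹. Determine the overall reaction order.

second order (2)

Step 1: The units of k for an nth-order reaction are (concentration)^(1-n)·(time)⁻¹.
Step 2: Here k has units (mol/L)⁻¹·s⁻¹, so the concentration exponent is -1.
Step 3: 1 - n = -1 ⇒ n = 2. The reaction is second order.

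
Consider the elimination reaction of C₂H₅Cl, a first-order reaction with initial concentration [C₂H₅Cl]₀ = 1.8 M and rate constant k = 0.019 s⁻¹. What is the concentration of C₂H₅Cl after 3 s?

1.7 M

Step 1: For a first-order reaction: [C₂H₅Cl] = [C₂H₅Cl]₀ × e^(-kt)
Step 2: [C₂H₅Cl] = 1.8 × e^(-0.019 × 3)
Step 3: [C₂H₅Cl] = 1.8 × e^(-0.057)
Step 4: [C₂H₅Cl] = 1.8 × 0.944594 = 1.7 M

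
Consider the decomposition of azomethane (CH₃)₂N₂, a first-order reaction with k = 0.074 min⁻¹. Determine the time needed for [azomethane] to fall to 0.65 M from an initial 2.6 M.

18.73 min

Step 1: For first-order: t = ln([azomethane]₀/[azomethane])/k
Step 2: t = ln(2.6/0.65)/0.074
Step 3: t = ln(4)/0.074
Step 4: t = 1.386/0.074 = 18.73 min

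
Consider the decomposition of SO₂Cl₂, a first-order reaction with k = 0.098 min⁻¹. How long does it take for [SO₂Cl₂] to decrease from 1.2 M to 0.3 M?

14.15 min

Step 1: For first-order: t = ln([SO₂Cl₂]₀/[SO₂Cl₂])/k
Step 2: t = ln(1.2/0.3)/0.098
Step 3: t = ln(4)/0.098
Step 4: t = 1.386/0.098 = 14.15 min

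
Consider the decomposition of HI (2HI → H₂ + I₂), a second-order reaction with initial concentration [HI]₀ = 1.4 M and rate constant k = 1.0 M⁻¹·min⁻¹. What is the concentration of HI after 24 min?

0.04046 M

Step 1: For a second-order reaction: 1/[HI] = 1/[HI]₀ + kt
Step 2: 1/[HI] = 1/1.4 + 1.0 × 24
Step 3: 1/[HI] = 0.7143 + 24 = 24.71
Step 4: [HI] = 1/24.71 = 0.04046 M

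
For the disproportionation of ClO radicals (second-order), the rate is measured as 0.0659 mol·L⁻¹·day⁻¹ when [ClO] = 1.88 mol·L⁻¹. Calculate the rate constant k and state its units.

0.01865 (mol·L⁻¹)⁻¹·day⁻¹

Step 1: rate = k[ClO]^2, so k = rate / [ClO]^2.
Step 2: k = 0.0659 / (1.88)^2 = 0.0659 / 3.534.
Step 3: k = 0.01865 (mol·L⁻¹)⁻¹·day⁻¹.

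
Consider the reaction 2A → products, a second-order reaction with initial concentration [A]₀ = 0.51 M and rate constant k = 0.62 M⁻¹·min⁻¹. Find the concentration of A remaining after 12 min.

0.1064 M

Step 1: For a second-order reaction: 1/[A] = 1/[A]₀ + kt
Step 2: 1/[A] = 1/0.51 + 0.62 × 12
Step 3: 1/[A] = 1.961 + 7.44 = 9.401
Step 4: [A] = 1/9.401 = 0.1064 M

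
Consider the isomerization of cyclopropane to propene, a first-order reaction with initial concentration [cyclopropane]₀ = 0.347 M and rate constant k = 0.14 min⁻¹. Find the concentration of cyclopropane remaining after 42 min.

0.0009698 M

Step 1: For a first-order reaction: [cyclopropane] = [cyclopropane]₀ × e^(-kt)
Step 2: [cyclopropane] = 0.347 × e^(-0.14 × 42)
Step 3: [cyclopropane] = 0.347 × e^(-5.88)
Step 4: [cyclopropane] = 0.347 × 0.00279479 = 0.0009698 M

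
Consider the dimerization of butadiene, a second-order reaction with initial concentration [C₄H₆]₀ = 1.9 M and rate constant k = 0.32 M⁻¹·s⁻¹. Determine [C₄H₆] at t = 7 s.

0.3615 M

Step 1: For a second-order reaction: 1/[C₄H₆] = 1/[C₄H₆]₀ + kt
Step 2: 1/[C₄H₆] = 1/1.9 + 0.32 × 7
Step 3: 1/[C₄H₆] = 0.5263 + 2.24 = 2.766
Step 4: [C₄H₆] = 1/2.766 = 0.3615 M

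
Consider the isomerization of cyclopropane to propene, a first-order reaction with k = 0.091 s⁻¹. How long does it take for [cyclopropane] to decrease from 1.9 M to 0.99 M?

7.164 s

Step 1: For first-order: t = ln([cyclopropane]₀/[cyclopropane])/k
Step 2: t = ln(1.9/0.99)/0.091
Step 3: t = ln(1.919)/0.091
Step 4: t = 0.6519/0.091 = 7.164 s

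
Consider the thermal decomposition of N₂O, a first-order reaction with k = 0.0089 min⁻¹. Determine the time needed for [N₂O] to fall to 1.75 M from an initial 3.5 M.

77.88 min

Step 1: For first-order: t = ln([N₂O]₀/[N₂O])/k
Step 2: t = ln(3.5/1.75)/0.0089
Step 3: t = ln(2)/0.0089
Step 4: t = 0.6931/0.0089 = 77.88 min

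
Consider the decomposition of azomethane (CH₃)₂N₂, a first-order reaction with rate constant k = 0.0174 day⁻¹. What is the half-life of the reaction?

39.84 day

Step 1: For a first-order reaction, t₁/₂ = ln(2)/k
Step 2: t₁/₂ = ln(2)/0.0174
Step 3: t₁/₂ = 0.6931/0.0174 = 39.84 day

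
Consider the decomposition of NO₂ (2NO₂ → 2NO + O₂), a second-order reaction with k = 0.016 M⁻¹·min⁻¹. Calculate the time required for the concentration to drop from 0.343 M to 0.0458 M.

1182 min

Step 1: For second-order: t = (1/[NO₂] - 1/[NO₂]₀)/k
Step 2: t = (1/0.0458 - 1/0.343)/0.016
Step 3: t = (21.83 - 2.915)/0.016
Step 4: t = 18.92/0.016 = 1182 min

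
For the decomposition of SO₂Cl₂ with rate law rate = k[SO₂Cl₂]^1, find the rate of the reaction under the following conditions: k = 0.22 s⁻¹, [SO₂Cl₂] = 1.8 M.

0.396 M/s

Step 1: Identify the rate law: rate = k[SO₂Cl₂]^1
Step 2: Substitute values: rate = 0.22 × (1.8)^1
Step 3: Calculate: rate = 0.22 × 1.8 = 0.396 M/s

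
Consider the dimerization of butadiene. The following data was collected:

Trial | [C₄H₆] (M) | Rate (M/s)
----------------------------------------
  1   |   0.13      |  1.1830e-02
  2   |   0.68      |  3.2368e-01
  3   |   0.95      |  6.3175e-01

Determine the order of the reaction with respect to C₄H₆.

second order (2)

Step 1: Compare trials to find order n where rate₂/rate₁ = ([C₄H₆]₂/[C₄H₆]₁)^n
Step 2: rate₂/rate₁ = 3.2368e-01/1.1830e-02 = 27.36
Step 3: [C₄H₆]₂/[C₄H₆]₁ = 0.68/0.13 = 5.231
Step 4: n = ln(27.36)/ln(5.231) = 2.00 ≈ 2
Step 5: The reaction is second order in C₄H₆.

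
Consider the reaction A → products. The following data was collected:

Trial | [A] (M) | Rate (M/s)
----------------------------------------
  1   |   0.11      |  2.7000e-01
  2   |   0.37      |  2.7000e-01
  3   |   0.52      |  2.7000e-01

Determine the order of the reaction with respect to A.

zeroth order (0)

Step 1: Compare trials - when concentration changes, rate stays constant.
Step 2: rate₂/rate₁ = 2.7000e-01/2.7000e-01 = 1
Step 3: [A]₂/[A]₁ = 0.37/0.11 = 3.364
Step 4: Since rate ratio ≈ (conc ratio)^0, the reaction is zeroth order.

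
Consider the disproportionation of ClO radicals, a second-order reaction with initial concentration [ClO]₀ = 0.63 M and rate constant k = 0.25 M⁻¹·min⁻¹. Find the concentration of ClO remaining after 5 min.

0.3524 M

Step 1: For a second-order reaction: 1/[ClO] = 1/[ClO]₀ + kt
Step 2: 1/[ClO] = 1/0.63 + 0.25 × 5
Step 3: 1/[ClO] = 1.587 + 1.25 = 2.837
Step 4: [ClO] = 1/2.837 = 0.3524 M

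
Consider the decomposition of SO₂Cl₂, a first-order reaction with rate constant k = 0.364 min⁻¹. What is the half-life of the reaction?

1.904 min

Step 1: For a first-order reaction, t₁/₂ = ln(2)/k
Step 2: t₁/₂ = ln(2)/0.364
Step 3: t₁/₂ = 0.6931/0.364 = 1.904 min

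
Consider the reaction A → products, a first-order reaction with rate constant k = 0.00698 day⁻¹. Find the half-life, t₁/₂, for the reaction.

99.3 day

Step 1: For a first-order reaction, t₁/₂ = ln(2)/k
Step 2: t₁/₂ = ln(2)/0.00698
Step 3: t₁/₂ = 0.6931/0.00698 = 99.3 day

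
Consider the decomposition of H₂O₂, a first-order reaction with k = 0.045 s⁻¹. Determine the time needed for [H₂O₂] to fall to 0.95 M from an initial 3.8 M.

30.81 s

Step 1: For first-order: t = ln([H₂O₂]₀/[H₂O₂])/k
Step 2: t = ln(3.8/0.95)/0.045
Step 3: t = ln(4)/0.045
Step 4: t = 1.386/0.045 = 30.81 s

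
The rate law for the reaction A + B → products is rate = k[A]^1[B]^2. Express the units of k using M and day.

M⁻²·day⁻¹

Step 1: Overall order = 1 + 2 = 3.
Step 2: rate has units M·day⁻¹; [A]^1[B]^2 has units M^3.
Step 3: k = rate/([A]^1[B]^2), so units of k = M^(1-3)·day⁻¹ = M⁻²·day⁻¹.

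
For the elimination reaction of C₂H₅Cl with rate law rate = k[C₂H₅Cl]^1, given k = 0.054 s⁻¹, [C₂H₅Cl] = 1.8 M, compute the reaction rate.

0.0972 M/s

Step 1: Identify the rate law: rate = k[C₂H₅Cl]^1
Step 2: Substitute values: rate = 0.054 × (1.8)^1
Step 3: Calculate: rate = 0.054 × 1.8 = 0.0972 M/s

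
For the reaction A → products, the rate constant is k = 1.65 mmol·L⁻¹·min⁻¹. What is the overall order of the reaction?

zeroth order (0)

Step 1: The units of k for an nth-order reaction are (concentration)^(1-n)·(time)⁻¹.
Step 2: Here k has units mmol·L⁻¹·min⁻¹, so the concentration exponent is 1.
Step 3: 1 - n = 1 ⇒ n = 0. The reaction is zeroth order.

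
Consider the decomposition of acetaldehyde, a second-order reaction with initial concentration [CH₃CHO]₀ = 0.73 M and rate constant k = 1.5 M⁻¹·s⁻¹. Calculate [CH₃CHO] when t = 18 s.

0.03525 M

Step 1: For a second-order reaction: 1/[CH₃CHO] = 1/[CH₃CHO]₀ + kt
Step 2: 1/[CH₃CHO] = 1/0.73 + 1.5 × 18
Step 3: 1/[CH₃CHO] = 1.37 + 27 = 28.37
Step 4: [CH₃CHO] = 1/28.37 = 0.03525 M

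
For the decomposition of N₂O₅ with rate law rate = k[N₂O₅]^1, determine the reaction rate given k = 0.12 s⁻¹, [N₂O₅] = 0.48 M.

0.0576 M/s

Step 1: Identify the rate law: rate = k[N₂O₅]^1
Step 2: Substitute values: rate = 0.12 × (0.48)^1
Step 3: Calculate: rate = 0.12 × 0.48 = 0.0576 M/s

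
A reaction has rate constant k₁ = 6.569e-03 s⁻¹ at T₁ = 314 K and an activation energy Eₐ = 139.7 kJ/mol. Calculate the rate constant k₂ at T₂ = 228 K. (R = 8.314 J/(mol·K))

1.126e-11 s⁻¹

Step 1: Use the two-temperature Arrhenius form: ln(k₂/k₁) = -Eₐ/R × (1/T₂ - 1/T₁)
Step 2: Convert Eₐ to J/mol: 139.7 kJ/mol = 139700 J/mol
Step 3: 1/T₂ - 1/T₁ = 1/228 - 1/314 = 1.201252e-03 K⁻¹
Step 4: ln(k₂/k₁) = -139700/8.314 × 1.201252e-03 = -20.18462
Step 5: k₂ = k₁ × exp(-20.18462) = 6.569e-03 × 1.71368e-09 = 1.126e-11 s⁻¹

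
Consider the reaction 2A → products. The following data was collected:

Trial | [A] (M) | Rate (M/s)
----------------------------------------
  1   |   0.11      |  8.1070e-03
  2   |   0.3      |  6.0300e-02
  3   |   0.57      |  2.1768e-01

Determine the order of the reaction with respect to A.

second order (2)

Step 1: Compare trials to find order n where rate₂/rate₁ = ([A]₂/[A]₁)^n
Step 2: rate₂/rate₁ = 6.0300e-02/8.1070e-03 = 7.438
Step 3: [A]₂/[A]₁ = 0.3/0.11 = 2.727
Step 4: n = ln(7.438)/ln(2.727) = 2.00 ≈ 2
Step 5: The reaction is second order in A.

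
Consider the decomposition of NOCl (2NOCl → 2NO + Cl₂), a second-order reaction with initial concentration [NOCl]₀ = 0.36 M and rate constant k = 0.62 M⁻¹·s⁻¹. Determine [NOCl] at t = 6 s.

0.1539 M

Step 1: For a second-order reaction: 1/[NOCl] = 1/[NOCl]₀ + kt
Step 2: 1/[NOCl] = 1/0.36 + 0.62 × 6
Step 3: 1/[NOCl] = 2.778 + 3.72 = 6.498
Step 4: [NOCl] = 1/6.498 = 0.1539 M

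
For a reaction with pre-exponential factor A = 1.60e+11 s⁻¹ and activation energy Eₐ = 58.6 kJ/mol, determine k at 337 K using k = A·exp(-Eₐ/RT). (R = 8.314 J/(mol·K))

1.32e+02 s⁻¹

Step 1: Use the Arrhenius equation: k = A × exp(-Eₐ/RT)
Step 2: Convert Eₐ to J/mol: 58.6 kJ/mol = 58600 J/mol
Step 3: Calculate the exponent: -Eₐ/(RT) = -58600/(8.314 × 337) = -20.91499
Step 4: k = 1.60e+11 × exp(-20.91499)
Step 5: k = 1.60e+11 × 8.25535e-10 = 1.3209e+02 s⁻¹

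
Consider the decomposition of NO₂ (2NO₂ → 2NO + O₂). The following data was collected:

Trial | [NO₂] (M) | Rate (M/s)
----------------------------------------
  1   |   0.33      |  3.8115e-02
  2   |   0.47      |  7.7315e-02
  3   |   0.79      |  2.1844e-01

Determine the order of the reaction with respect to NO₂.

second order (2)

Step 1: Compare trials to find order n where rate₂/rate₁ = ([NO₂]₂/[NO₂]₁)^n
Step 2: rate₂/rate₁ = 7.7315e-02/3.8115e-02 = 2.028
Step 3: [NO₂]₂/[NO₂]₁ = 0.47/0.33 = 1.424
Step 4: n = ln(2.028)/ln(1.424) = 2.00 ≈ 2
Step 5: The reaction is second order in NO₂.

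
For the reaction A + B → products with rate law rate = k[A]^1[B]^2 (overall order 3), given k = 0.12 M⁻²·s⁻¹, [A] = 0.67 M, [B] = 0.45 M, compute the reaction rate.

0.01628 M/s

Step 1: The rate law is rate = k[A]^1[B]^2, overall order = 1+2 = 3
Step 2: Substitute values: rate = 0.12 × (0.67)^1 × (0.45)^2
Step 3: rate = 0.12 × 0.67 × 0.2025 = 0.016281 M/s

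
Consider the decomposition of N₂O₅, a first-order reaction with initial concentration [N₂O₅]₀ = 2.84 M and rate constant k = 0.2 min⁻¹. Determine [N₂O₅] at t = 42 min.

0.0006386 M

Step 1: For a first-order reaction: [N₂O₅] = [N₂O₅]₀ × e^(-kt)
Step 2: [N₂O₅] = 2.84 × e^(-0.2 × 42)
Step 3: [N₂O₅] = 2.84 × e^(-8.4)
Step 4: [N₂O₅] = 2.84 × 0.000224867 = 0.0006386 M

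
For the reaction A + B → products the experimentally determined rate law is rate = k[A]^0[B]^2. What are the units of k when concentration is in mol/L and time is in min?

(mol/L)⁻¹·min⁻¹

Step 1: Overall order = 0 + 2 = 2.
Step 2: rate has units mol/L·min⁻¹; [A]^0[B]^2 has units (mol/L)^2.
Step 3: k = rate/([A]^0[B]^2), so units of k = (mol/L)^(1-2)·min⁻¹ = (mol/L)⁻¹·min⁻¹.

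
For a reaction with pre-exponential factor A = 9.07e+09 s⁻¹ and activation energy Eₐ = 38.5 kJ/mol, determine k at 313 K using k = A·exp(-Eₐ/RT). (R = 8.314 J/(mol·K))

3.41e+03 s⁻¹

Step 1: Use the Arrhenius equation: k = A × exp(-Eₐ/RT)
Step 2: Convert Eₐ to J/mol: 38.5 kJ/mol = 38500 J/mol
Step 3: Calculate the exponent: -Eₐ/(RT) = -38500/(8.314 × 313) = -14.79471
Step 4: k = 9.07e+09 × exp(-14.79471)
Step 5: k = 9.07e+09 × 3.75612e-07 = 3.4068e+03 s⁻¹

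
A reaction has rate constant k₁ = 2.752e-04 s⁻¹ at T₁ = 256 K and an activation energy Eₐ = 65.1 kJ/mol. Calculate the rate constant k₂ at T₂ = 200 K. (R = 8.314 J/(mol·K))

5.251e-08 s⁻¹

Step 1: Use the two-temperature Arrhenius form: ln(k₂/k₁) = -Eₐ/R × (1/T₂ - 1/T₁)
Step 2: Convert Eₐ to J/mol: 65.1 kJ/mol = 65100 J/mol
Step 3: 1/T₂ - 1/T₁ = 1/200 - 1/256 = 1.093750e-03 K⁻¹
Step 4: ln(k₂/k₁) = -65100/8.314 × 1.093750e-03 = -8.56424
Step 5: k₂ = k₁ × exp(-8.56424) = 2.752e-04 × 1.90809e-04 = 5.251e-08 s⁻¹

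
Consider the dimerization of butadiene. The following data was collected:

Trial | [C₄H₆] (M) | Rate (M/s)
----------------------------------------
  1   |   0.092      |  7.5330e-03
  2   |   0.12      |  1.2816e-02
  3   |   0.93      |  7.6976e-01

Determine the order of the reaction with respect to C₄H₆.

second order (2)

Step 1: Compare trials to find order n where rate₂/rate₁ = ([C₄H₆]₂/[C₄H₆]₁)^n
Step 2: rate₂/rate₁ = 1.2816e-02/7.5330e-03 = 1.701
Step 3: [C₄H₆]₂/[C₄H₆]₁ = 0.12/0.092 = 1.304
Step 4: n = ln(1.701)/ln(1.304) = 2.00 ≈ 2
Step 5: The reaction is second order in C₄H₆.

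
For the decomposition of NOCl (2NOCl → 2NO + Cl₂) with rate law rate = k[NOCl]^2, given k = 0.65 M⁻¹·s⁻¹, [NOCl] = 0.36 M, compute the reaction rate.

0.08424 M/s

Step 1: Identify the rate law: rate = k[NOCl]^2
Step 2: Substitute values: rate = 0.65 × (0.36)^2
Step 3: Calculate: rate = 0.65 × 0.1296 = 0.08424 M/s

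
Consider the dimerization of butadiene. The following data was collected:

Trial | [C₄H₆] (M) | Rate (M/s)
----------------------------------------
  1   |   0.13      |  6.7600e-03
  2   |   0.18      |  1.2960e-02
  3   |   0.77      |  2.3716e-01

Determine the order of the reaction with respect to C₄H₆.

second order (2)

Step 1: Compare trials to find order n where rate₂/rate₁ = ([C₄H₆]₂/[C₄H₆]₁)^n
Step 2: rate₂/rate₁ = 1.2960e-02/6.7600e-03 = 1.917
Step 3: [C₄H₆]₂/[C₄H₆]₁ = 0.18/0.13 = 1.385
Step 4: n = ln(1.917)/ln(1.385) = 2.00 ≈ 2
Step 5: The reaction is second order in C₄H₆.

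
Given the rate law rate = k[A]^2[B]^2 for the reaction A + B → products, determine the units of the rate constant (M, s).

M⁻³·s⁻¹

Step 1: Overall order = 2 + 2 = 4.
Step 2: rate has units M·s⁻¹; [A]^2[B]^2 has units M^4.
Step 3: k = rate/([A]^2[B]^2), so units of k = M^(1-4)·s⁻¹ = M⁻³·s⁻¹.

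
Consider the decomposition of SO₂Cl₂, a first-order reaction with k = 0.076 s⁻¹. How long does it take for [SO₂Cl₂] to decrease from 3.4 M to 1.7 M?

9.12 s

Step 1: For first-order: t = ln([SO₂Cl₂]₀/[SO₂Cl₂])/k
Step 2: t = ln(3.4/1.7)/0.076
Step 3: t = ln(2)/0.076
Step 4: t = 0.6931/0.076 = 9.12 s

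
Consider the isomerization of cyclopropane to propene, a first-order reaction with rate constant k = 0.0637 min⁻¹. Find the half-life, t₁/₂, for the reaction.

10.88 min

Step 1: For a first-order reaction, t₁/₂ = ln(2)/k
Step 2: t₁/₂ = ln(2)/0.0637
Step 3: t₁/₂ = 0.6931/0.0637 = 10.88 min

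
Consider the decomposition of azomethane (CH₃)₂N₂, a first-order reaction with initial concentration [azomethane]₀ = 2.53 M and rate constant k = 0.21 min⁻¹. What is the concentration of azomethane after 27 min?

0.008723 M

Step 1: For a first-order reaction: [azomethane] = [azomethane]₀ × e^(-kt)
Step 2: [azomethane] = 2.53 × e^(-0.21 × 27)
Step 3: [azomethane] = 2.53 × e^(-5.67)
Step 4: [azomethane] = 2.53 × 0.00344787 = 0.008723 M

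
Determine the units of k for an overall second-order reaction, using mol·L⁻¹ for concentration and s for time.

(mol·L⁻¹)⁻¹·s⁻¹

Step 1: For overall order n, rate = k × (concentration)^n.
Step 2: Rate has units mol·L⁻¹·s⁻¹; concentration term has units (mol·L⁻¹)^2.
Step 3: k = rate / (concentration)^n, so units of k = (mol·L⁻¹)^(1-2)·s⁻¹ = (mol·L⁻¹)⁻¹·s⁻¹.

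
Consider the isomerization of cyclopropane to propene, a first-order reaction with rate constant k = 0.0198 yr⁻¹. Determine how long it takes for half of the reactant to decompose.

35.01 yr

Step 1: For a first-order reaction, t₁/₂ = ln(2)/k
Step 2: t₁/₂ = ln(2)/0.0198
Step 3: t₁/₂ = 0.6931/0.0198 = 35.01 yr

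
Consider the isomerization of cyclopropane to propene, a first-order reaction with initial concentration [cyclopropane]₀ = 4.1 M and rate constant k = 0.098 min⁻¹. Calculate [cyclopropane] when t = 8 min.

1.872 M

Step 1: For a first-order reaction: [cyclopropane] = [cyclopropane]₀ × e^(-kt)
Step 2: [cyclopropane] = 4.1 × e^(-0.098 × 8)
Step 3: [cyclopropane] = 4.1 × e^(-0.784)
Step 4: [cyclopropane] = 4.1 × 0.456576 = 1.872 M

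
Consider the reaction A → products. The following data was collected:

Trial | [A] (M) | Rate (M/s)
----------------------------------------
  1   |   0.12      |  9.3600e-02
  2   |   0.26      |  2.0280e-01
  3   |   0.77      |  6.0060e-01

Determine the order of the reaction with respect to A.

first order (1)

Step 1: Compare trials to find order n where rate₂/rate₁ = ([A]₂/[A]₁)^n
Step 2: rate₂/rate₁ = 2.0280e-01/9.3600e-02 = 2.167
Step 3: [A]₂/[A]₁ = 0.26/0.12 = 2.167
Step 4: n = ln(2.167)/ln(2.167) = 1.00 ≈ 1
Step 5: The reaction is first order in A.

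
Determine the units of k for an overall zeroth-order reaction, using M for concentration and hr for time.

M·hr⁻¹

Step 1: For overall order n, rate = k × (concentration)^n.
Step 2: Rate has units M·hr⁻¹; concentration term has units M^0.
Step 3: k = rate / (concentration)^n, so units of k = M^(1-0)·hr⁻¹ = M·hr⁻¹.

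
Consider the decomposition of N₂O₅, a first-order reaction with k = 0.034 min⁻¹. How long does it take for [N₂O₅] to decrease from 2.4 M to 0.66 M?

37.97 min

Step 1: For first-order: t = ln([N₂O₅]₀/[N₂O₅])/k
Step 2: t = ln(2.4/0.66)/0.034
Step 3: t = ln(3.636)/0.034
Step 4: t = 1.291/0.034 = 37.97 min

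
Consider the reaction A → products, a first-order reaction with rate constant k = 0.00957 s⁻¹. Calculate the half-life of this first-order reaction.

72.43 s

Step 1: For a first-order reaction, t₁/₂ = ln(2)/k
Step 2: t₁/₂ = ln(2)/0.00957
Step 3: t₁/₂ = 0.6931/0.00957 = 72.43 s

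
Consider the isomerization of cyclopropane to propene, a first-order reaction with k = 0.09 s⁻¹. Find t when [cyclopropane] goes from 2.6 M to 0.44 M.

19.74 s

Step 1: For first-order: t = ln([cyclopropane]₀/[cyclopropane])/k
Step 2: t = ln(2.6/0.44)/0.09
Step 3: t = ln(5.909)/0.09
Step 4: t = 1.776/0.09 = 19.74 s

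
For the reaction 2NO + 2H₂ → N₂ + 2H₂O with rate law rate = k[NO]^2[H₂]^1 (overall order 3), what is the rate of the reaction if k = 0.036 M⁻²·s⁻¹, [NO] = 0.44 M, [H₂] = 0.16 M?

0.001115 M/s

Step 1: The rate law is rate = k[NO]^2[H₂]^1, overall order = 2+1 = 3
Step 2: Substitute values: rate = 0.036 × (0.44)^2 × (0.16)^1
Step 3: rate = 0.036 × 0.1936 × 0.16 = 0.00111514 M/s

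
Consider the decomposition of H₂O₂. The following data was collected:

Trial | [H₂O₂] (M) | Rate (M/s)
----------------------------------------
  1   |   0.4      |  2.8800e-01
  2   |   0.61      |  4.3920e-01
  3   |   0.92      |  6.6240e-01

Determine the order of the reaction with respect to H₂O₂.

first order (1)

Step 1: Compare trials to find order n where rate₂/rate₁ = ([H₂O₂]₂/[H₂O₂]₁)^n
Step 2: rate₂/rate₁ = 4.3920e-01/2.8800e-01 = 1.525
Step 3: [H₂O₂]₂/[H₂O₂]₁ = 0.61/0.4 = 1.525
Step 4: n = ln(1.525)/ln(1.525) = 1.00 ≈ 1
Step 5: The reaction is first order in H₂O₂.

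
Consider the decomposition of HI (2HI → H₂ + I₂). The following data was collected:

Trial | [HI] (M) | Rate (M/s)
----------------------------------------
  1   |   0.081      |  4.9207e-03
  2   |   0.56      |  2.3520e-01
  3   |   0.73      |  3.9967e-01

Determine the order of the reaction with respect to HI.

second order (2)

Step 1: Compare trials to find order n where rate₂/rate₁ = ([HI]₂/[HI]₁)^n
Step 2: rate₂/rate₁ = 2.3520e-01/4.9207e-03 = 47.8
Step 3: [HI]₂/[HI]₁ = 0.56/0.081 = 6.914
Step 4: n = ln(47.8)/ln(6.914) = 2.00 ≈ 2
Step 5: The reaction is second order in HI.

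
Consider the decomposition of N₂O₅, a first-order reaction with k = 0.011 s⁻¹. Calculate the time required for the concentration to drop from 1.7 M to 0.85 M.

63.01 s

Step 1: For first-order: t = ln([N₂O₅]₀/[N₂O₅])/k
Step 2: t = ln(1.7/0.85)/0.011
Step 3: t = ln(2)/0.011
Step 4: t = 0.6931/0.011 = 63.01 s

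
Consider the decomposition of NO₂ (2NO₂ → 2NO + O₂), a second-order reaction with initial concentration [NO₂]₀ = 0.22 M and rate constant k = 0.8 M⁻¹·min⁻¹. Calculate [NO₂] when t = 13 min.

0.06691 M

Step 1: For a second-order reaction: 1/[NO₂] = 1/[NO₂]₀ + kt
Step 2: 1/[NO₂] = 1/0.22 + 0.8 × 13
Step 3: 1/[NO₂] = 4.545 + 10.4 = 14.95
Step 4: [NO₂] = 1/14.95 = 0.06691 M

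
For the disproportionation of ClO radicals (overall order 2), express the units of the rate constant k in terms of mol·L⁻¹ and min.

(mol·L⁻¹)⁻¹·min⁻¹

Step 1: For overall order n, rate = k × (concentration)^n.
Step 2: Rate has units mol·L⁻¹·min⁻¹; concentration term has units (mol·L⁻¹)^2.
Step 3: k = rate / (concentration)^n, so units of k = (mol·L⁻¹)^(1-2)·min⁻¹ = (mol·L⁻¹)⁻¹·min⁻¹.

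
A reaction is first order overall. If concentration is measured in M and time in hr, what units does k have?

hr⁻¹

Step 1: For overall order n, rate = k × (concentration)^n.
Step 2: Rate has units M·hr⁻¹; concentration term has units M^1.
Step 3: k = rate / (concentration)^n, so units of k = M^(1-1)·hr⁻¹ = hr⁻¹.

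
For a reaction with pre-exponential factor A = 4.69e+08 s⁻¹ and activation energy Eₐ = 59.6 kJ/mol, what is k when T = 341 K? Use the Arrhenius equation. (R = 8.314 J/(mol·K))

3.48e-01 s⁻¹

Step 1: Use the Arrhenius equation: k = A × exp(-Eₐ/RT)
Step 2: Convert Eₐ to J/mol: 59.6 kJ/mol = 59600 J/mol
Step 3: Calculate the exponent: -Eₐ/(RT) = -59600/(8.314 × 341) = -21.02238
Step 4: k = 4.69e+08 × exp(-21.02238)
Step 5: k = 4.69e+08 × 7.41475e-10 = 3.4775e-01 s⁻¹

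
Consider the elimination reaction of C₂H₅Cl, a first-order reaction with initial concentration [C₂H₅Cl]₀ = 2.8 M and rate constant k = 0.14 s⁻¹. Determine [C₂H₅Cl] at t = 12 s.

0.5218 M

Step 1: For a first-order reaction: [C₂H₅Cl] = [C₂H₅Cl]₀ × e^(-kt)
Step 2: [C₂H₅Cl] = 2.8 × e^(-0.14 × 12)
Step 3: [C₂H₅Cl] = 2.8 × e^(-1.68)
Step 4: [C₂H₅Cl] = 2.8 × 0.186374 = 0.5218 M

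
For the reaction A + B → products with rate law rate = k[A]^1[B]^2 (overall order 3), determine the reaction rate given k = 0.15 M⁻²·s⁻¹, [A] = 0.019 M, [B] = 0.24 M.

0.0001642 M/s

Step 1: The rate law is rate = k[A]^1[B]^2, overall order = 1+2 = 3
Step 2: Substitute values: rate = 0.15 × (0.019)^1 × (0.24)^2
Step 3: rate = 0.15 × 0.019 × 0.0576 = 0.00016416 M/s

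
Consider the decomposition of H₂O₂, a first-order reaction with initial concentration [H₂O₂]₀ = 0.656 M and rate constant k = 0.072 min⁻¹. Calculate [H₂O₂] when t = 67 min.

0.005271 M

Step 1: For a first-order reaction: [H₂O₂] = [H₂O₂]₀ × e^(-kt)
Step 2: [H₂O₂] = 0.656 × e^(-0.072 × 67)
Step 3: [H₂O₂] = 0.656 × e^(-4.824)
Step 4: [H₂O₂] = 0.656 × 0.00803458 = 0.005271 M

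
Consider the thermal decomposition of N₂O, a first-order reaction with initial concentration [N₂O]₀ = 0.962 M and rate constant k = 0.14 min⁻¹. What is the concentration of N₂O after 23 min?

0.03844 M

Step 1: For a first-order reaction: [N₂O] = [N₂O]₀ × e^(-kt)
Step 2: [N₂O] = 0.962 × e^(-0.14 × 23)
Step 3: [N₂O] = 0.962 × e^(-3.22)
Step 4: [N₂O] = 0.962 × 0.0399551 = 0.03844 M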